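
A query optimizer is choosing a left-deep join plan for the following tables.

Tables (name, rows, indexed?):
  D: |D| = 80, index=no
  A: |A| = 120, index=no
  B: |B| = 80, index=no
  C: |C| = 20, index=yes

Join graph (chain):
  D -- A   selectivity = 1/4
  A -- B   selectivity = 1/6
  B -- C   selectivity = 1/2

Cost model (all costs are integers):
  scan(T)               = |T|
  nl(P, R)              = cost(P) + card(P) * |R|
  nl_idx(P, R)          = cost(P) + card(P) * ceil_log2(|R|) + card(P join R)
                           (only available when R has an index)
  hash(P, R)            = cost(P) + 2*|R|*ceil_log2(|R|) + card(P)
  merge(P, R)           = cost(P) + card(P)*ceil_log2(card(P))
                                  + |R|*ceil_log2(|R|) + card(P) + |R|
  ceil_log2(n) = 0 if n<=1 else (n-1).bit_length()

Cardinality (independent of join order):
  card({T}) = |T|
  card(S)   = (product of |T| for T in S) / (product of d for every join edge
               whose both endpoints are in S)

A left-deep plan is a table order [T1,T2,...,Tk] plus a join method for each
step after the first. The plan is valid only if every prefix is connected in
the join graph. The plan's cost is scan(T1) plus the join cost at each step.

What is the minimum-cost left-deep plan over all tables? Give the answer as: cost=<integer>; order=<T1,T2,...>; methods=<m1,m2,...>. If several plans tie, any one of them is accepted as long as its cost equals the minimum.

Selinger DP (subsets sized 1..n):
  {D}: scan cost=80, card=80
  {A}: scan cost=120, card=120
  {B}: scan cost=80, card=80
  {C}: scan cost=20, card=20
  {AD}: card=2400; try (D,hash)→1360, (A,merge)→1680, (D,merge)→1720, (A,hash)→1840, (A,nl)→9680, (D,nl)→9720; best=1360 via (D,hash)
  {AB}: card=1600; try (B,hash)→1360, (A,merge)→1680, (B,merge)→1720, (A,hash)→1840, (A,nl)→9680, (B,nl)→9720; best=1360 via (B,hash)
  {BC}: card=800; try (C,hash)→360, (B,merge)→780, (C,merge)→840, (B,hash)→1160, (C,nl_idx)→1280, (B,nl)→1620 …(+1); best=360 via (C,hash)
  {ABD}: card=32000; try (D,hash)→4080, (B,hash)→4880, (D,merge)→21200, (B,merge)→33200, (D,nl)→129360, (B,nl)→193360; best=4080 via (D,hash)
  {ABC}: card=16000; try (A,hash)→2840, (C,hash)→3160, (A,merge)→10120, (C,merge)→20680, (C,nl_idx)→25360, (C,nl)→33360 …(+1); best=2840 via (A,hash)
  {ABCD}: card=320000; try (D,hash)→19960, (C,hash)→36280, (D,merge)→243480, (C,nl_idx)→484080, (C,merge)→516200, (C,nl)→644080 …(+1); best=19960 via (D,hash)

cost=19960; order=B,C,A,D; methods=hash,hash,hash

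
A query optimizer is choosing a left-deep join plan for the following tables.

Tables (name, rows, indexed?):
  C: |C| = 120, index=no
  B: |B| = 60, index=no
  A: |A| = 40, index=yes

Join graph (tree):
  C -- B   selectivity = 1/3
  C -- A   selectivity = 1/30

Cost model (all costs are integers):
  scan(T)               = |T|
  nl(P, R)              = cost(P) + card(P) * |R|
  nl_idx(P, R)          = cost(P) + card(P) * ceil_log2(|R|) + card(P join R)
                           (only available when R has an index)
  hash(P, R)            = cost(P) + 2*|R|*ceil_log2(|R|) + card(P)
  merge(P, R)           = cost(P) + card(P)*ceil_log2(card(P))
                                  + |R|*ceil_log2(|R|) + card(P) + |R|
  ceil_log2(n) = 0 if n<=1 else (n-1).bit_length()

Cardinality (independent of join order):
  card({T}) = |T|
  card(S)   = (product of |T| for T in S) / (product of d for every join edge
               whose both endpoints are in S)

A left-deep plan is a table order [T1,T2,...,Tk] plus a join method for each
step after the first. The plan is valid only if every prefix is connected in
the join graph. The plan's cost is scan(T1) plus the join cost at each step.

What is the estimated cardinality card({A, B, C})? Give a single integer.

3200

Tables in S: A(40), B(60), C(120)
Edges inside S: C-B(d=3), C-A(d=30)
numerator = 40 * 60 * 120 = 288000
denominator = 3 * 30 = 90
card(S) = 288000 / 90 = 3200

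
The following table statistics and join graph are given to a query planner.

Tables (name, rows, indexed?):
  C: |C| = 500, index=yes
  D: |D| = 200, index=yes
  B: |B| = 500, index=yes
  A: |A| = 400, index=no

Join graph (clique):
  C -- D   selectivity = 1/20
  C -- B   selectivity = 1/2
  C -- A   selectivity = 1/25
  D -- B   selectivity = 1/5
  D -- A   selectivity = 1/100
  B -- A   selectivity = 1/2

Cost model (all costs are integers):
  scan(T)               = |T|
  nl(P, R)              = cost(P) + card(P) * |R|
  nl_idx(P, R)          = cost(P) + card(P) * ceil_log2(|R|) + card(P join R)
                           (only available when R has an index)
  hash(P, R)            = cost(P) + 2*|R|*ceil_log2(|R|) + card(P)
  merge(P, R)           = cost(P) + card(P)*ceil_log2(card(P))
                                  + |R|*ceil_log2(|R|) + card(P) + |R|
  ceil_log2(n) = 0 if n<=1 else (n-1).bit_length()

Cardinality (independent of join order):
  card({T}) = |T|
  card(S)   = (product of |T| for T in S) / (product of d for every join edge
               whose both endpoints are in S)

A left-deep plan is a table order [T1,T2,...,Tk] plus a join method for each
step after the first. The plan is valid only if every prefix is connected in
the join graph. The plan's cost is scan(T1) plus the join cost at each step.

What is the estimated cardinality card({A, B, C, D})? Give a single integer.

20000

Tables in S: A(400), B(500), C(500), D(200)
Edges inside S: C-D(d=20), C-B(d=2), C-A(d=25), D-B(d=5), D-A(d=100), B-A(d=2)
numerator = 400 * 500 * 500 * 200 = 20000000000
denominator = 20 * 2 * 25 * 5 * 100 * 2 = 1000000
card(S) = 20000000000 / 1000000 = 20000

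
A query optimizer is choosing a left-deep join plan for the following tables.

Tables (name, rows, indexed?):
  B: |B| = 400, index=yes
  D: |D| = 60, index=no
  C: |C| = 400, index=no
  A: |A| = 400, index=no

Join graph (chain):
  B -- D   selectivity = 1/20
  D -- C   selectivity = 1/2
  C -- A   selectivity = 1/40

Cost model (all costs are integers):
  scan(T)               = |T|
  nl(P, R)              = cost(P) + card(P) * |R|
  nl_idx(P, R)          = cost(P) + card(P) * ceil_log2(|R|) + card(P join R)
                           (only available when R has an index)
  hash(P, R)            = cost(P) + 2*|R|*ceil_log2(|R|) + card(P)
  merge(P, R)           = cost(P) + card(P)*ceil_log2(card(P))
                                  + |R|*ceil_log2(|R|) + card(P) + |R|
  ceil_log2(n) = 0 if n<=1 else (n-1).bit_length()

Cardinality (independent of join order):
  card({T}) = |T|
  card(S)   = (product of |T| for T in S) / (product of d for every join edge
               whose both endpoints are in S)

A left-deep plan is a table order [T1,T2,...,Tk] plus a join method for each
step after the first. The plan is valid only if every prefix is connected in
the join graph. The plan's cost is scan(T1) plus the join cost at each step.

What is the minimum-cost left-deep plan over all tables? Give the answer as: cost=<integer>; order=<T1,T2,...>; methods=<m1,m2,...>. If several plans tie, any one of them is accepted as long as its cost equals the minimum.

Selinger DP (subsets sized 1..n):
  {B}: scan cost=400, card=400
  {D}: scan cost=60, card=60
  {C}: scan cost=400, card=400
  {A}: scan cost=400, card=400
  {BD}: card=1200; try (D,hash)→1520, (B,nl_idx)→1800, (B,merge)→4480, (D,merge)→4820, (B,hash)→7320, (B,nl)→24060 …(+1); best=1520 via (D,hash)
  {CD}: card=12000; try (D,hash)→1520, (C,merge)→4480, (D,merge)→4820, (C,hash)→7320, (C,nl)→24060, (D,nl)→24400; best=1520 via (D,hash)
  {AC}: card=4000; try (C,hash)→8000, (A,hash)→8000, (C,merge)→8400, (A,merge)→8400, (C,nl)→160400, (A,nl)→160400; best=8000 via (C,hash)
  {BCD}: card=240000; try (C,hash)→9920, (C,merge)→19920, (B,hash)→20720, (B,merge)→185520, (B,nl_idx)→349520, (C,nl)→481520 …(+1); best=9920 via (C,hash)
  {ACD}: card=120000; try (D,hash)→12720, (A,hash)→20720, (D,merge)→60420, (A,merge)→185520, (D,nl)→248000, (A,nl)→4801520; best=12720 via (D,hash)
  {ABCD}: card=2400000; try (B,hash)→139920, (A,hash)→257120, (B,merge)→2176720, (B,nl_idx)→3492720, (A,merge)→4573920, (B,nl)→48012720 …(+1); best=139920 via (B,hash)

cost=139920; order=A,C,D,B; methods=hash,hash,hash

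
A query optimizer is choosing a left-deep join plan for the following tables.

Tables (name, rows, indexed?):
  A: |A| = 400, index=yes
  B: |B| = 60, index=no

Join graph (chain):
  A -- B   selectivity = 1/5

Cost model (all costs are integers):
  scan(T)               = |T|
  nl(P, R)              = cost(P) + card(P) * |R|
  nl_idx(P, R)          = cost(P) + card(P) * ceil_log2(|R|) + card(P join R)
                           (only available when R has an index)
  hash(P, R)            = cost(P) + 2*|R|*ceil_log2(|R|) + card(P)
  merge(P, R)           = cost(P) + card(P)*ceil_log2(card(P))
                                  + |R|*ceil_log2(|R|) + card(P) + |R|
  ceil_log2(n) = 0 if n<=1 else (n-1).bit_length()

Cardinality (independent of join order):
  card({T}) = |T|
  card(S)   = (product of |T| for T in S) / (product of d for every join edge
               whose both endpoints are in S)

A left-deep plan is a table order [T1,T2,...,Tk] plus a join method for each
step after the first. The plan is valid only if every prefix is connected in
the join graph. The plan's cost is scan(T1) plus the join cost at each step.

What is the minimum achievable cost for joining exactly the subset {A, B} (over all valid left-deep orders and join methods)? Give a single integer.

Selinger DP over subsets of {A,B}:
  {A}: scan cost=400, card=400
  {B}: scan cost=60, card=60
  {AB}: card=4800; try (B,hash)→1520, (A,merge)→4480, (B,merge)→4820, (A,nl_idx)→5400, (A,hash)→7320, (A,nl)→24060 …(+1); best=1520 via (B,hash)

1520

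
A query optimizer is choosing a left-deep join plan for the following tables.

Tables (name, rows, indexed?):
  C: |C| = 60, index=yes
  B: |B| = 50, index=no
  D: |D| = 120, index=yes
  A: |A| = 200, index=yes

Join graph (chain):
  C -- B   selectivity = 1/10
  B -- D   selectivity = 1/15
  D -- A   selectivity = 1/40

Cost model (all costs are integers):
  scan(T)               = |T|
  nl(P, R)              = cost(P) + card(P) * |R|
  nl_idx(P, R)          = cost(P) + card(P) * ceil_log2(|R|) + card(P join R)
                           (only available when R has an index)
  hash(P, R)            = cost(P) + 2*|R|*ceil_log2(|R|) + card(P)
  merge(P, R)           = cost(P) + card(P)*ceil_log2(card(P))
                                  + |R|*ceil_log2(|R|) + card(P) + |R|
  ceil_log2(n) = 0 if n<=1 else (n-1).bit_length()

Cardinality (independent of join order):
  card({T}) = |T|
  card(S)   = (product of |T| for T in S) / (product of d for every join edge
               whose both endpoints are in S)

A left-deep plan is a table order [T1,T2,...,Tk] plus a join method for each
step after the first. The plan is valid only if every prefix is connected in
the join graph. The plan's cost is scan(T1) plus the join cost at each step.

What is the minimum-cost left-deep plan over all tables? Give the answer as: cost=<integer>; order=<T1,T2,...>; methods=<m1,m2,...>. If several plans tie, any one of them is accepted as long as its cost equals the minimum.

cost=5600; order=D,A,B,C; methods=nl_idx,hash,hash

Selinger DP (subsets sized 1..n):
  {C}: scan cost=60, card=60
  {B}: scan cost=50, card=50
  {D}: scan cost=120, card=120
  {A}: scan cost=200, card=200
  {BC}: card=300; try (C,nl_idx)→650, (B,hash)→720, (C,hash)→820, (C,merge)→820, (B,merge)→830, (C,nl)→3050 …(+1); best=650 via (C,nl_idx)
  {BD}: card=400; try (D,nl_idx)→800, (B,hash)→840, (D,merge)→1360, (B,merge)→1430, (D,hash)→1780, (D,nl)→6050 …(+1); best=800 via (D,nl_idx)
  {AD}: card=600; try (A,nl_idx)→1680, (D,hash)→2080, (D,nl_idx)→2200, (A,merge)→2880, (D,merge)→2960, (A,hash)→3440 …(+2); best=1680 via (A,nl_idx)
  {BCD}: card=2400; try (C,hash)→1920, (D,hash)→2630, (D,merge)→4610, (D,nl_idx)→5150, (C,merge)→5220, (C,nl_idx)→5600 …(+2); best=1920 via (C,hash)
  {ABD}: card=2000; try (B,hash)→2880, (A,hash)→4400, (A,nl_idx)→6000, (A,merge)→6600, (B,merge)→8630, (B,nl)→31680 …(+1); best=2880 via (B,hash)
  {ABCD}: card=12000; try (C,hash)→5600, (A,hash)→7520, (C,nl_idx)→26880, (C,merge)→27300, (A,nl_idx)→33120, (A,merge)→34920 …(+2); best=5600 via (C,hash)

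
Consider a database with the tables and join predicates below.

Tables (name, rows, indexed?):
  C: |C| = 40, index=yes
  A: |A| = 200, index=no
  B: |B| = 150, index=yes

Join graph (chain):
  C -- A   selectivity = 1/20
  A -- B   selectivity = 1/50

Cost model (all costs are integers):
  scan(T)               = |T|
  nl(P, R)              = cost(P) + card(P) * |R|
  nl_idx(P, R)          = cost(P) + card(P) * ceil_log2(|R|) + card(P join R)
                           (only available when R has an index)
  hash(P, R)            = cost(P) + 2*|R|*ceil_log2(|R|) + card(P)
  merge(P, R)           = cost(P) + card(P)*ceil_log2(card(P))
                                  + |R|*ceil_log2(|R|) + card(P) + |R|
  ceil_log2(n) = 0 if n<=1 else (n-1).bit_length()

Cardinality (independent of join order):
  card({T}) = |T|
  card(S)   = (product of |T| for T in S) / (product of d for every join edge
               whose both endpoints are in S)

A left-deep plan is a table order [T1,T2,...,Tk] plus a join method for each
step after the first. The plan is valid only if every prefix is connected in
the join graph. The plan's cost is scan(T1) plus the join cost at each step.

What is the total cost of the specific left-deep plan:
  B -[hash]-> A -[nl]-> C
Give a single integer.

step 1: scan B: cost=150, card=150
step 2: join A via hash
    card(P join A) = 150*200/(50) = 600
    cost = 150 + 2*200*8 + 150 = 3500
step 3: join C via nl
    card(P join C) = 600*40/(20) = 1200
    cost = 3500 + 600*40 = 27500

27500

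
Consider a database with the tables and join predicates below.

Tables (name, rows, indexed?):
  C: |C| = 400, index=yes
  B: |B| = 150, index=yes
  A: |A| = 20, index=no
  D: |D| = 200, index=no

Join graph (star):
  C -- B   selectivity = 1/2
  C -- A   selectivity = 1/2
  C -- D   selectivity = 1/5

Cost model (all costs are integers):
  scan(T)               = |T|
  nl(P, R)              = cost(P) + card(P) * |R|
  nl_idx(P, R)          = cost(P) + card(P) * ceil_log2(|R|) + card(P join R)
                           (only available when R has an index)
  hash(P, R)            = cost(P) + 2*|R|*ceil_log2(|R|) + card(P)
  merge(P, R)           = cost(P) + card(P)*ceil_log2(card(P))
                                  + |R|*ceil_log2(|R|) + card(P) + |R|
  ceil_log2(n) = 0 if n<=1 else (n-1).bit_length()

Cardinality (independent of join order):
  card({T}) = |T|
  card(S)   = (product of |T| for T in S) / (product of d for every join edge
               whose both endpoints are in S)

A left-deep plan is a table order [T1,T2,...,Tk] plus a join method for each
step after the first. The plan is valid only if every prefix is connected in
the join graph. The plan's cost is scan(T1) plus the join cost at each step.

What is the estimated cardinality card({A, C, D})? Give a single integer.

160000

Tables in S: A(20), C(400), D(200)
Edges inside S: C-A(d=2), C-D(d=5)
numerator = 20 * 400 * 200 = 1600000
denominator = 2 * 5 = 10
card(S) = 1600000 / 10 = 160000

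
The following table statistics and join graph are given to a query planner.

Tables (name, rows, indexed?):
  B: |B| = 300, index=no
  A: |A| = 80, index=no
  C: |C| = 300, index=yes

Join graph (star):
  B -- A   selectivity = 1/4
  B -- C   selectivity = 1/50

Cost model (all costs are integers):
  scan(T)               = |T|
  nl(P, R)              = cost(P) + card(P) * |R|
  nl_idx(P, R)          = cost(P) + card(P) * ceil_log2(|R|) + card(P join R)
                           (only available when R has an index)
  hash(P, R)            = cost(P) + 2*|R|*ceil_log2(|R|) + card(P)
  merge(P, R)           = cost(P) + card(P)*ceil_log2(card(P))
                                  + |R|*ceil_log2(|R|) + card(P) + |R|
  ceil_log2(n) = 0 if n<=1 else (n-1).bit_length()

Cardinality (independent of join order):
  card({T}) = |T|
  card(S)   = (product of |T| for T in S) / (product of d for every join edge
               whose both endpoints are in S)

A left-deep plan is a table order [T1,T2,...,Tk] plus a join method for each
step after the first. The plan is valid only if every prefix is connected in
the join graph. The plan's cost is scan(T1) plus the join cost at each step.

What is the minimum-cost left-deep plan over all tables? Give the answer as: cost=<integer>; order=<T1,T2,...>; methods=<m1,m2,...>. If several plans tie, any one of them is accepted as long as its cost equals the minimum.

cost=7720; order=B,C,A; methods=nl_idx,hash

Selinger DP (subsets sized 1..n):
  {B}: scan cost=300, card=300
  {A}: scan cost=80, card=80
  {C}: scan cost=300, card=300
  {AB}: card=6000; try (A,hash)→1720, (B,merge)→3720, (A,merge)→3940, (B,hash)→5560, (B,nl)→24080, (A,nl)→24300; best=1720 via (A,hash)
  {BC}: card=1800; try (C,nl_idx)→4800, (C,hash)→6000, (B,hash)→6000, (C,merge)→6300, (B,merge)→6300, (C,nl)→90300 …(+1); best=4800 via (C,nl_idx)
  {ABC}: card=36000; try (A,hash)→7720, (C,hash)→13120, (A,merge)→27040, (C,merge)→88720, (C,nl_idx)→91720, (A,nl)→148800 …(+1); best=7720 via (A,hash)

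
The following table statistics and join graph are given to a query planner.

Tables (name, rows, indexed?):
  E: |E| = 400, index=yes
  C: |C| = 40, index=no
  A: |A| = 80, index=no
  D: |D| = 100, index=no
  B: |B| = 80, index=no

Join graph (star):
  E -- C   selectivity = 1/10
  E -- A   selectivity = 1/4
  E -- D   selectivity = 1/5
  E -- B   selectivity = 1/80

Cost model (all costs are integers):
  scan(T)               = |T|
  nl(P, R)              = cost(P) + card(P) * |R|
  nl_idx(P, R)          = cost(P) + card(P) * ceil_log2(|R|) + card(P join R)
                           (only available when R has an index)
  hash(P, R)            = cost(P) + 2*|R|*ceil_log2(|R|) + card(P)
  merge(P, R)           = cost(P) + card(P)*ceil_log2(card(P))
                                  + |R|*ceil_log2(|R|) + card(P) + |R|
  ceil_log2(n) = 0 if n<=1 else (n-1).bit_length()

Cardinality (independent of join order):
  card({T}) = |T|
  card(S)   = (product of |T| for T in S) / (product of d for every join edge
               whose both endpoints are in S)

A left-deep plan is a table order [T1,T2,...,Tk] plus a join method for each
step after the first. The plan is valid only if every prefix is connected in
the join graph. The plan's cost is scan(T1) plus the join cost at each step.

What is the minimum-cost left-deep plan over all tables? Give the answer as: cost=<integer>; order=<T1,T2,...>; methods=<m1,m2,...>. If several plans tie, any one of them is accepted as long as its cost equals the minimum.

Selinger DP (subsets sized 1..n):
  {E}: scan cost=400, card=400
  {C}: scan cost=40, card=40
  {A}: scan cost=80, card=80
  {D}: scan cost=100, card=100
  {B}: scan cost=80, card=80
  {CE}: card=1600; try (C,hash)→1280, (E,nl_idx)→2000, (E,merge)→4320, (C,merge)→4680, (E,hash)→7280, (E,nl)→16040 …(+1); best=1280 via (C,hash)
  {AE}: card=8000; try (A,hash)→1920, (E,merge)→4720, (A,merge)→5040, (E,hash)→7360, (E,nl_idx)→8800, (E,nl)→32080 …(+1); best=1920 via (A,hash)
  {DE}: card=8000; try (D,hash)→2200, (E,merge)→4900, (D,merge)→5200, (E,hash)→7400, (E,nl_idx)→9000, (E,nl)→40100 …(+1); best=2200 via (D,hash)
  {BE}: card=400; try (E,nl_idx)→1200, (B,hash)→1920, (E,merge)→4720, (B,merge)→5040, (E,hash)→7360, (E,nl)→32080 …(+1); best=1200 via (E,nl_idx)
  {ACE}: card=32000; try (A,hash)→4000, (C,hash)→10400, (A,merge)→21120, (C,merge)→114200, (A,nl)→129280, (C,nl)→321920; best=4000 via (A,hash)
  {CDE}: card=32000; try (D,hash)→4280, (C,hash)→10680, (D,merge)→21280, (C,merge)→114480, (D,nl)→161280, (C,nl)→322200; best=4280 via (D,hash)
  {BCE}: card=1600; try (C,hash)→2080, (B,hash)→4000, (C,merge)→5480, (C,nl)→17200, (B,merge)→21120, (B,nl)→129280; best=2080 via (C,hash)
  {ADE}: card=160000; try (D,hash)→11320, (A,hash)→11320, (D,merge)→114720, (A,merge)→114840, (A,nl)→642200, (D,nl)→801920; best=11320 via (D,hash)
  {ABE}: card=8000; try (A,hash)→2720, (A,merge)→5840, (B,hash)→11040, (A,nl)→33200, (B,merge)→114560, (B,nl)→641920; best=2720 via (A,hash)
  {BDE}: card=8000; try (D,hash)→3000, (D,merge)→6000, (B,hash)→11320, (D,nl)→41200, (B,merge)→114840, (B,nl)→642200; best=3000 via (D,hash)
  {ACDE}: card=640000; try (D,hash)→37400, (A,hash)→37400, (C,hash)→171800, (D,merge)→516800, (A,merge)→516920, (A,nl)→2564280 …(+3); best=37400 via (D,hash)
  {ABCE}: card=32000; try (A,hash)→4800, (C,hash)→11200, (A,merge)→21920, (B,hash)→37120, (C,merge)→115000, (A,nl)→130080 …(+3); best=4800 via (A,hash)
  {BCDE}: card=32000; try (D,hash)→5080, (C,hash)→11480, (D,merge)→22080, (B,hash)→37400, (C,merge)→115280, (D,nl)→162080 …(+3); best=5080 via (D,hash)
  {ABDE}: card=160000; try (D,hash)→12120, (A,hash)→12120, (D,merge)→115520, (A,merge)→115640, (B,hash)→172440, (A,nl)→643000 …(+3); best=12120 via (D,hash)
  {ABCDE}: card=640000; try (D,hash)→38200, (A,hash)→38200, (C,hash)→172600, (D,merge)→517600, (A,merge)→517720, (B,hash)→678520 …(+6); best=38200 via (D,hash)

cost=38200; order=B,E,C,A,D; methods=nl_idx,hash,hash,hash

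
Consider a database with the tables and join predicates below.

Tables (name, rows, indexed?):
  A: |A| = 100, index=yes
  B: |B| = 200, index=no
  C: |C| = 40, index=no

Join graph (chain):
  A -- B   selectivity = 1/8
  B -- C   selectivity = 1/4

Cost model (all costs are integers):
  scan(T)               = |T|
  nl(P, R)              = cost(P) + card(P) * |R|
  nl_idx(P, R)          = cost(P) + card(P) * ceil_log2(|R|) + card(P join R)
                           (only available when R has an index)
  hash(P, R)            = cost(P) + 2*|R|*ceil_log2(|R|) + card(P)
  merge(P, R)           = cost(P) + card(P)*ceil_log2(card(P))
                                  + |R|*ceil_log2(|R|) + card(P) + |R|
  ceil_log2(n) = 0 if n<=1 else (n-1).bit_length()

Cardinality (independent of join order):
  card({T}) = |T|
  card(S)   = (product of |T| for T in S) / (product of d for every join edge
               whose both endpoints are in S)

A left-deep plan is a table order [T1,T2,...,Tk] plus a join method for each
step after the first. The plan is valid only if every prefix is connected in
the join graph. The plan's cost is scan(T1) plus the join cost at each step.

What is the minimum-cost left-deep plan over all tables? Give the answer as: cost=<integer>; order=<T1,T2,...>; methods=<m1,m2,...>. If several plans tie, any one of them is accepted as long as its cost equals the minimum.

cost=4280; order=B,C,A; methods=hash,hash

Selinger DP (subsets sized 1..n):
  {A}: scan cost=100, card=100
  {B}: scan cost=200, card=200
  {C}: scan cost=40, card=40
  {AB}: card=2500; try (A,hash)→1800, (B,merge)→2700, (A,merge)→2800, (B,hash)→3400, (A,nl_idx)→4100, (B,nl)→20100 …(+1); best=1800 via (A,hash)
  {BC}: card=2000; try (C,hash)→880, (B,merge)→2120, (C,merge)→2280, (B,hash)→3280, (B,nl)→8040, (C,nl)→8200; best=880 via (C,hash)
  {ABC}: card=25000; try (A,hash)→4280, (C,hash)→4780, (A,merge)→25680, (C,merge)→34580, (A,nl_idx)→39880, (C,nl)→101800 …(+1); best=4280 via (A,hash)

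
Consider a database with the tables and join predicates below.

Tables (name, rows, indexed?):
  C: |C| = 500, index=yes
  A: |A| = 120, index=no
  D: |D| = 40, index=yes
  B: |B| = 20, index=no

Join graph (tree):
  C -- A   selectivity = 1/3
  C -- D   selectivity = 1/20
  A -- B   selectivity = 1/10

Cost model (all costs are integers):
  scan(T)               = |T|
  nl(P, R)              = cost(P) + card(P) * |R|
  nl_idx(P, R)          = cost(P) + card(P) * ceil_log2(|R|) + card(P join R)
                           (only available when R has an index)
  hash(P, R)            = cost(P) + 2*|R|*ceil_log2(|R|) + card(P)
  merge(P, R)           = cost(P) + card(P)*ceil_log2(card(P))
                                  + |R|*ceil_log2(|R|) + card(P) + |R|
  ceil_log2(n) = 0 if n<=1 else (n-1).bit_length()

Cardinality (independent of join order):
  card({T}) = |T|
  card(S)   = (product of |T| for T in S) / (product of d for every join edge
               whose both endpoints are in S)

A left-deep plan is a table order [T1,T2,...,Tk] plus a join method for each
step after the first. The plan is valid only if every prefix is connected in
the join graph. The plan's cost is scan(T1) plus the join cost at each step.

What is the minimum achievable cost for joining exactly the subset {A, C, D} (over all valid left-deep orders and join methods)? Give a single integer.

Selinger DP over subsets of {A,C,D}:
  {C}: scan cost=500, card=500
  {A}: scan cost=120, card=120
  {D}: scan cost=40, card=40
  {AC}: card=20000; try (A,hash)→2680, (C,merge)→6080, (A,merge)→6460, (C,hash)→9240, (C,nl_idx)→21200, (C,nl)→60120 …(+1); best=2680 via (A,hash)
  {CD}: card=1000; try (C,nl_idx)→1400, (D,hash)→1480, (D,nl_idx)→4500, (C,merge)→5320, (D,merge)→5780, (C,hash)→9080 …(+2); best=1400 via (C,nl_idx)
  {ACD}: card=40000; try (A,hash)→4080, (A,merge)→13360, (D,hash)→23160, (A,nl)→121400, (D,nl_idx)→162680, (D,merge)→322960 …(+1); best=4080 via (A,hash)

4080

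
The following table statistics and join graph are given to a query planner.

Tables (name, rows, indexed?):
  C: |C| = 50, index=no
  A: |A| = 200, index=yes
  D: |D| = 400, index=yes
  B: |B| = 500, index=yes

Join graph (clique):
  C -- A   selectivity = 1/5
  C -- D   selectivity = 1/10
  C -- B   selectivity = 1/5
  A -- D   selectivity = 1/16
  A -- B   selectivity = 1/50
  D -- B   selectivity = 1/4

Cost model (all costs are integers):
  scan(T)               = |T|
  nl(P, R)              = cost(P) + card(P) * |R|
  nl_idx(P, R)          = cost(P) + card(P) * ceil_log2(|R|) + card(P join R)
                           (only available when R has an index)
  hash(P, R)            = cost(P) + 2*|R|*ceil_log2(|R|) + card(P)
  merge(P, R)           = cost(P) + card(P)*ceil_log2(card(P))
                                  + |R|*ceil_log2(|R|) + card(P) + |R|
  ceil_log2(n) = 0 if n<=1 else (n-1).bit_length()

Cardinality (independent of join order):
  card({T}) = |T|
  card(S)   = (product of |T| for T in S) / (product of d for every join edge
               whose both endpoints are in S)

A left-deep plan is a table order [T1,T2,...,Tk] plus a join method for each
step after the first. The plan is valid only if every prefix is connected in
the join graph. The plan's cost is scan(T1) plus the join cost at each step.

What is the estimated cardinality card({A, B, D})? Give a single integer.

Tables in S: A(200), B(500), D(400)
Edges inside S: A-D(d=16), A-B(d=50), D-B(d=4)
numerator = 200 * 500 * 400 = 40000000
denominator = 16 * 50 * 4 = 3200
card(S) = 40000000 / 3200 = 12500

12500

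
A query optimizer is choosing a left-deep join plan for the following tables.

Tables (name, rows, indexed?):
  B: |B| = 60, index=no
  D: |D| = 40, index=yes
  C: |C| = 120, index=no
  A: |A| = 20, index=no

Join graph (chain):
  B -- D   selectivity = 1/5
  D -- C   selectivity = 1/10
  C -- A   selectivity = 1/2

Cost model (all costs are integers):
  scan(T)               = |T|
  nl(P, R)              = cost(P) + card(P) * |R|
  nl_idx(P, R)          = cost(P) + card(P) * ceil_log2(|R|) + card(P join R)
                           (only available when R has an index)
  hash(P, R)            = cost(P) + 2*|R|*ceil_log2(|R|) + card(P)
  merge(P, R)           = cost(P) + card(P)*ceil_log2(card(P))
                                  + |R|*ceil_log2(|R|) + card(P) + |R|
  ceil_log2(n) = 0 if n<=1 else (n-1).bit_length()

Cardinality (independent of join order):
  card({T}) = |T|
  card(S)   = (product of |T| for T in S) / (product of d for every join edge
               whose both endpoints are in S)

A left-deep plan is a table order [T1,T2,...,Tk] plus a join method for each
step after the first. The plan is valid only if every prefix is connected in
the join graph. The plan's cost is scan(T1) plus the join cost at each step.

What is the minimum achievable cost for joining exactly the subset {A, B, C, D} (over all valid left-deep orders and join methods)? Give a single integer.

Selinger DP over subsets of {A,B,C,D}:
  {B}: scan cost=60, card=60
  {D}: scan cost=40, card=40
  {C}: scan cost=120, card=120
  {A}: scan cost=20, card=20
  {BD}: card=480; try (D,hash)→600, (B,merge)→740, (D,merge)→760, (B,hash)→800, (D,nl_idx)→900, (B,nl)→2440 …(+1); best=600 via (D,hash)
  {CD}: card=480; try (D,hash)→720, (C,merge)→1280, (D,nl_idx)→1320, (D,merge)→1360, (C,hash)→1760, (C,nl)→4840 …(+1); best=720 via (D,hash)
  {AC}: card=1200; try (A,hash)→440, (C,merge)→1100, (A,merge)→1200, (C,hash)→1720, (C,nl)→2420, (A,nl)→2520; best=440 via (A,hash)
  {BCD}: card=5760; try (B,hash)→1920, (C,hash)→2760, (B,merge)→5940, (C,merge)→6360, (B,nl)→29520, (C,nl)→58200; best=1920 via (B,hash)
  {ACD}: card=4800; try (A,hash)→1400, (D,hash)→2120, (A,merge)→5640, (A,nl)→10320, (D,nl_idx)→12440, (D,merge)→15120 …(+1); best=1400 via (A,hash)
  {ABCD}: card=57600; try (B,hash)→6920, (A,hash)→7880, (B,merge)→69020, (A,merge)→82680, (A,nl)→117120, (B,nl)→289400; best=6920 via (B,hash)

6920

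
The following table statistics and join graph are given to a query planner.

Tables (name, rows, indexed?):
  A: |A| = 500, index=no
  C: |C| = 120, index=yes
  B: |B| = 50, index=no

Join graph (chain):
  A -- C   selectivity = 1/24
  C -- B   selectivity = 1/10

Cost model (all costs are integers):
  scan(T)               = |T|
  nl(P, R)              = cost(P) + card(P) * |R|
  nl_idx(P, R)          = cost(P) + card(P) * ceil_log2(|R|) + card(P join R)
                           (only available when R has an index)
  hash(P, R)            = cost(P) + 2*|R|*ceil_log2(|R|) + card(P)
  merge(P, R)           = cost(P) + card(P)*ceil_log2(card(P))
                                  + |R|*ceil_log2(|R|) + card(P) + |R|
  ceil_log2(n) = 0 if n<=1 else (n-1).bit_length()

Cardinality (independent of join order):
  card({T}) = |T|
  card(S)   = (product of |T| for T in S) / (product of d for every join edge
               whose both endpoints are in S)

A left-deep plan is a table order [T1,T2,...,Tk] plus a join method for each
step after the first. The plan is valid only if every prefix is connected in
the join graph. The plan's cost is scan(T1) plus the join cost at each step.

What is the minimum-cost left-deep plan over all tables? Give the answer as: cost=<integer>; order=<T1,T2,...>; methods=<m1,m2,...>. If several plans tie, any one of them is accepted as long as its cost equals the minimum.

Selinger DP (subsets sized 1..n):
  {A}: scan cost=500, card=500
  {C}: scan cost=120, card=120
  {B}: scan cost=50, card=50
  {AC}: card=2500; try (C,hash)→2680, (A,merge)→6080, (C,merge)→6460, (C,nl_idx)→6500, (A,hash)→9240, (A,nl)→60120 …(+1); best=2680 via (C,hash)
  {BC}: card=600; try (B,hash)→840, (C,nl_idx)→1000, (C,merge)→1360, (B,merge)→1430, (C,hash)→1780, (C,nl)→6050 …(+1); best=840 via (B,hash)
  {ABC}: card=12500; try (B,hash)→5780, (A,hash)→10440, (A,merge)→12440, (B,merge)→35530, (B,nl)→127680, (A,nl)→300840; best=5780 via (B,hash)

cost=5780; order=A,C,B; methods=hash,hash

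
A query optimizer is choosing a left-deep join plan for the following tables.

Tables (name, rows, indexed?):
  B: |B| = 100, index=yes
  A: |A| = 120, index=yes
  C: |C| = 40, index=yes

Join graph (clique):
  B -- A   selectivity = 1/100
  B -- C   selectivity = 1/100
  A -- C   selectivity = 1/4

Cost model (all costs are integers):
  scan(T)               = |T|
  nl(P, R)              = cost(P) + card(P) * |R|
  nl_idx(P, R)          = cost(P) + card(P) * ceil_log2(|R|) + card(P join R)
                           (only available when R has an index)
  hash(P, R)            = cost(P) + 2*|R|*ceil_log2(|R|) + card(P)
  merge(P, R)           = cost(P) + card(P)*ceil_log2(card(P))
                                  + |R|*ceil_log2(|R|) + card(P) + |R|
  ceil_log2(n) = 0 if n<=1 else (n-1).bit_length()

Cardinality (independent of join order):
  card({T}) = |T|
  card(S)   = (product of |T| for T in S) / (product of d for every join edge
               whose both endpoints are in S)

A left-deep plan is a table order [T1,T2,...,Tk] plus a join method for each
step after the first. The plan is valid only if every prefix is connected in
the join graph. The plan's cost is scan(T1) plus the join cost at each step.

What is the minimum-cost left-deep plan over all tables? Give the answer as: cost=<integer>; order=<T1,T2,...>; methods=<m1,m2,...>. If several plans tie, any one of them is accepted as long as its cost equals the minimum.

Selinger DP (subsets sized 1..n):
  {B}: scan cost=100, card=100
  {A}: scan cost=120, card=120
  {C}: scan cost=40, card=40
  {AB}: card=120; try (A,nl_idx)→920, (B,nl_idx)→1080, (B,hash)→1640, (A,merge)→1860, (B,merge)→1880, (A,hash)→1880 …(+2); best=920 via (A,nl_idx)
  {BC}: card=40; try (B,nl_idx)→360, (C,hash)→680, (C,nl_idx)→740, (B,merge)→1120, (C,merge)→1180, (B,hash)→1480 …(+2); best=360 via (B,nl_idx)
  {AC}: card=1200; try (C,hash)→720, (A,merge)→1280, (C,merge)→1360, (A,nl_idx)→1520, (A,hash)→1760, (C,nl_idx)→2040 …(+2); best=720 via (C,hash)
  {ABC}: card=12; try (A,nl_idx)→652, (C,hash)→1520, (A,merge)→1600, (C,nl_idx)→1652, (A,hash)→2080, (C,merge)→2160 …(+6); best=652 via (A,nl_idx)

cost=652; order=C,B,A; methods=nl_idx,nl_idx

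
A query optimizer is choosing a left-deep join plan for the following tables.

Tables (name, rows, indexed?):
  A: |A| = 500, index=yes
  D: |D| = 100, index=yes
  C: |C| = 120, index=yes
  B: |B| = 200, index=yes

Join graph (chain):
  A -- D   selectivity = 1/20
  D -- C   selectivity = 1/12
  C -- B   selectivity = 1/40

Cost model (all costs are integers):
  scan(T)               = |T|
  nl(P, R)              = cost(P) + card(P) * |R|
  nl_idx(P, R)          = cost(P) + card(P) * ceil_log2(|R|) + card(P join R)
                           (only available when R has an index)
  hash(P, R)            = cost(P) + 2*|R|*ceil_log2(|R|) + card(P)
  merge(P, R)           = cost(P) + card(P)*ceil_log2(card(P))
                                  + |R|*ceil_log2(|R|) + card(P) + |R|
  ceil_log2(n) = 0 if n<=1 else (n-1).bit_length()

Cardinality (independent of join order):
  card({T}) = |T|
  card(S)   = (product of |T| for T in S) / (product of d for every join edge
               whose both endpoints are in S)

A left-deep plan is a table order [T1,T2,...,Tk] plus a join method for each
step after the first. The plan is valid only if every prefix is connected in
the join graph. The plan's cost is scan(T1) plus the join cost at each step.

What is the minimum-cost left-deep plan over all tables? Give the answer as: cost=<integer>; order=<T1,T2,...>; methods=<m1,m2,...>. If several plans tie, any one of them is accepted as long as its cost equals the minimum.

cost=17680; order=C,B,D,A; methods=nl_idx,hash,hash

Selinger DP (subsets sized 1..n):
  {A}: scan cost=500, card=500
  {D}: scan cost=100, card=100
  {C}: scan cost=120, card=120
  {B}: scan cost=200, card=200
  {AD}: card=2500; try (D,hash)→2400, (A,nl_idx)→3500, (A,merge)→5900, (D,merge)→6300, (D,nl_idx)→6500, (A,hash)→9200 …(+2); best=2400 via (D,hash)
  {CD}: card=1000; try (D,hash)→1640, (C,nl_idx)→1800, (C,merge)→1860, (D,merge)→1880, (C,hash)→1880, (D,nl_idx)→1960 …(+2); best=1640 via (D,hash)
  {BC}: card=600; try (B,nl_idx)→1680, (C,hash)→2080, (C,nl_idx)→2200, (B,merge)→2880, (C,merge)→2960, (B,hash)→3440 …(+2); best=1680 via (B,nl_idx)
  {ACD}: card=25000; try (C,hash)→6580, (A,hash)→11640, (A,merge)→17640, (A,nl_idx)→35640, (C,merge)→35860, (C,nl_idx)→44900 …(+2); best=6580 via (C,hash)
  {BCD}: card=5000; try (D,hash)→3680, (B,hash)→5840, (D,merge)→9080, (D,nl_idx)→10880, (B,merge)→14440, (B,nl_idx)→14640 …(+2); best=3680 via (D,hash)
  {ABCD}: card=125000; try (A,hash)→17680, (B,hash)→34780, (A,merge)→78680, (A,nl_idx)→173680, (B,nl_idx)→331580, (B,merge)→408380 …(+2); best=17680 via (A,hash)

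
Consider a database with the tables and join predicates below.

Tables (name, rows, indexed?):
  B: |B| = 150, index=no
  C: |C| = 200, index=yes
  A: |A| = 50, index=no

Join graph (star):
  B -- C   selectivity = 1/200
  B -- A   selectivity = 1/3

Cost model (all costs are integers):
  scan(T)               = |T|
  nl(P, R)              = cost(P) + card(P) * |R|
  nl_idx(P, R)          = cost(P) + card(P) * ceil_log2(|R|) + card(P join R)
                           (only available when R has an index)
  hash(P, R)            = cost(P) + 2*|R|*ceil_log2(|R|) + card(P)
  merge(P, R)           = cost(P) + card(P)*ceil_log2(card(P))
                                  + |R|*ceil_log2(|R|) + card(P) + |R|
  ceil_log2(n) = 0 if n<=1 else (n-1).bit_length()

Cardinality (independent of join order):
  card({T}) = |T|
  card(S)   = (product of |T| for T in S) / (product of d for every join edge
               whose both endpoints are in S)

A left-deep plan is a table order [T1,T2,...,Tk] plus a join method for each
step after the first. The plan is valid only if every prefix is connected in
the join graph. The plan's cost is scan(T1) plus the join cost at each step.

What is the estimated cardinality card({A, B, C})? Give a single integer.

2500

Tables in S: A(50), B(150), C(200)
Edges inside S: B-C(d=200), B-A(d=3)
numerator = 50 * 150 * 200 = 1500000
denominator = 200 * 3 = 600
card(S) = 1500000 / 600 = 2500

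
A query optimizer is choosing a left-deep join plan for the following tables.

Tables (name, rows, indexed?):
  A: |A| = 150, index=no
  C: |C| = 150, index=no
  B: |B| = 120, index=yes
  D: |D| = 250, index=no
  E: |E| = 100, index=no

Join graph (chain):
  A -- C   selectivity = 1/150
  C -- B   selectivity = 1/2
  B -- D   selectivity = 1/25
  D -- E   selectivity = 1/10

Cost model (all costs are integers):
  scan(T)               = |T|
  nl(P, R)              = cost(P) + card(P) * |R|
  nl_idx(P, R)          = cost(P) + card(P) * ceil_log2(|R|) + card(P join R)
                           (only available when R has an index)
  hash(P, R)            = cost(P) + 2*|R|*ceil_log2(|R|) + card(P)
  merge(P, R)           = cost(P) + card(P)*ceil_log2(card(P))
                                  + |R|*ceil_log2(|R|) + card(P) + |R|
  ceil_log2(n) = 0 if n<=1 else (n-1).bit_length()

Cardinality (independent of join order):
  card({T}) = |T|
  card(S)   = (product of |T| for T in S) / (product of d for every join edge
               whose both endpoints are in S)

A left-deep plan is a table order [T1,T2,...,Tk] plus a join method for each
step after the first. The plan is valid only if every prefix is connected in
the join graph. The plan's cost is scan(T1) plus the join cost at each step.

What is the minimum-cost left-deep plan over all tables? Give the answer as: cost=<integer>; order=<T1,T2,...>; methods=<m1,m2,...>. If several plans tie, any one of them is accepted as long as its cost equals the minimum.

Selinger DP (subsets sized 1..n):
  {A}: scan cost=150, card=150
  {C}: scan cost=150, card=150
  {B}: scan cost=120, card=120
  {D}: scan cost=250, card=250
  {E}: scan cost=100, card=100
  {AC}: card=150; try (C,hash)→2700, (A,hash)→2700, (C,merge)→2850, (A,merge)→2850, (C,nl)→22650, (A,nl)→22650; best=2700 via (C,hash)
  {BC}: card=9000; try (B,hash)→1980, (C,merge)→2430, (B,merge)→2460, (C,hash)→2640, (B,nl_idx)→10200, (C,nl)→18120 …(+1); best=1980 via (B,hash)
  {BD}: card=1200; try (B,hash)→2180, (B,nl_idx)→3200, (D,merge)→3330, (B,merge)→3460, (D,hash)→4240, (D,nl)→30120 …(+1); best=2180 via (B,hash)
  {DE}: card=2500; try (E,hash)→1900, (D,merge)→3150, (E,merge)→3300, (D,hash)→4200, (D,nl)→25100, (E,nl)→25250; best=1900 via (E,hash)
  {ABC}: card=9000; try (B,hash)→4530, (B,merge)→5010, (B,nl_idx)→12750, (A,hash)→13380, (B,nl)→20700, (A,merge)→138330 …(+1); best=4530 via (B,hash)
  {BCD}: card=90000; try (C,hash)→5780, (D,hash)→14980, (C,merge)→17930, (D,merge)→139230, (C,nl)→182180, (D,nl)→2251980; best=5780 via (C,hash)
  {BDE}: card=12000; try (E,hash)→4780, (B,hash)→6080, (E,merge)→17380, (B,nl_idx)→31400, (B,merge)→35360, (E,nl)→122180 …(+1); best=4780 via (E,hash)
  {ABCD}: card=90000; try (D,hash)→17530, (A,hash)→98180, (D,merge)→141780, (A,merge)→1627130, (D,nl)→2254530, (A,nl)→13505780; best=17530 via (D,hash)
  {BCDE}: card=900000; try (C,hash)→19180, (E,hash)→97180, (C,merge)→186130, (E,merge)→1626580, (C,nl)→1804780, (E,nl)→9005780; best=19180 via (C,hash)
  {ABCDE}: card=900000; try (E,hash)→108930, (A,hash)→921580, (E,merge)→1638330, (E,nl)→9017530, (A,merge)→18920530, (A,nl)→135019180; best=108930 via (E,hash)

cost=108930; order=A,C,B,D,E; methods=hash,hash,hash,hash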